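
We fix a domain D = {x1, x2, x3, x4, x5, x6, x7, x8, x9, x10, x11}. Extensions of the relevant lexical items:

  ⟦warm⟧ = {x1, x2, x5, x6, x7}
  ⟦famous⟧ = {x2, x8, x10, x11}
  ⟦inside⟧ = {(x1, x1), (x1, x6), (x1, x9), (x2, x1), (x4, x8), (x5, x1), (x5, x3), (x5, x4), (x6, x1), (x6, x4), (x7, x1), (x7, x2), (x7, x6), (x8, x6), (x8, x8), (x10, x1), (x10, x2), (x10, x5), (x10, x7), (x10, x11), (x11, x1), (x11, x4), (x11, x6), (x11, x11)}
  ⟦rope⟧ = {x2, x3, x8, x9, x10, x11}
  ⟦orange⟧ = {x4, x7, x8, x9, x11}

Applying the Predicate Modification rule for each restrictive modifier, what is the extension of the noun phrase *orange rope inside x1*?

{x11}

⟦inside x1⟧ = {x : ⟨x, x1⟩ ∈ ⟦inside⟧} = {x1, x2, x5, x6, x7, x10, x11}
⟦rope⟧ = {x2, x3, x8, x9, x10, x11}
… ∩ ⟦inside x1⟧ = {x2, x3, x8, x9, x10, x11} ∩ {x1, x2, x5, x6, x7, x10, x11} = {x2, x10, x11}
… ∩ ⟦orange⟧ = {x2, x10, x11} ∩ {x4, x7, x8, x9, x11} = {x11}
So ⟦orange rope inside x1⟧ = {x11}.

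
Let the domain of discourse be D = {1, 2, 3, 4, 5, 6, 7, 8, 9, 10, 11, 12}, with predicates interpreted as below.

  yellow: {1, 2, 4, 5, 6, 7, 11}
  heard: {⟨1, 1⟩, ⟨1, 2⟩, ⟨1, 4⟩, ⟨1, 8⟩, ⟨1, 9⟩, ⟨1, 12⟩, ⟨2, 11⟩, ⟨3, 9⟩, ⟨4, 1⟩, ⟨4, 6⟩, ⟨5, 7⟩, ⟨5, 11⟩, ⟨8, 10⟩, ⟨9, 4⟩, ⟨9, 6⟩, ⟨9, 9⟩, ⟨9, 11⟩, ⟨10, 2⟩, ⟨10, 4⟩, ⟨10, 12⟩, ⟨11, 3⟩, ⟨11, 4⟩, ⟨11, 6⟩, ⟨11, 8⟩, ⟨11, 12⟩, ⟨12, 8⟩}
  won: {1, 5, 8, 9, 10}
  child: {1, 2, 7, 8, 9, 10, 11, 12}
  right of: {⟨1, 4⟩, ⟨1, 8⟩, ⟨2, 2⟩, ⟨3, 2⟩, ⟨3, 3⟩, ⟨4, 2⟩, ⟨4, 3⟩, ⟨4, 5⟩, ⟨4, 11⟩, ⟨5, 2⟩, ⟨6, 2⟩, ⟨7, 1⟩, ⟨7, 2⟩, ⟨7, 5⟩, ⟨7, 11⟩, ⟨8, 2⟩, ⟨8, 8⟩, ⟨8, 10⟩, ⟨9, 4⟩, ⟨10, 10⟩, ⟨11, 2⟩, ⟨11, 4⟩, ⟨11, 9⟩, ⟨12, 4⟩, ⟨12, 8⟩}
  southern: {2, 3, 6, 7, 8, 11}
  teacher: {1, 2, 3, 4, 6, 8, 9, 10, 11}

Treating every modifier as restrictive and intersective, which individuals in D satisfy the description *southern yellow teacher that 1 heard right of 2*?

⟦that 1 heard⟧ = {x : ⟨1, x⟩ ∈ ⟦heard⟧} = {1, 2, 4, 8, 9, 12}
⟦right of 2⟧ = {x : ⟨x, 2⟩ ∈ ⟦right of⟧} = {2, 3, 4, 5, 6, 7, 8, 11}
⟦teacher⟧ = {1, 2, 3, 4, 6, 8, 9, 10, 11}
… ∩ ⟦that 1 heard⟧ = {1, 2, 3, 4, 6, 8, 9, 10, 11} ∩ {1, 2, 4, 8, 9, 12} = {1, 2, 4, 8, 9}
… ∩ ⟦right of 2⟧ = {1, 2, 4, 8, 9} ∩ {2, 3, 4, 5, 6, 7, 8, 11} = {2, 4, 8}
… ∩ ⟦southern⟧ = {2, 4, 8} ∩ {2, 3, 6, 7, 8, 11} = {2, 8}
… ∩ ⟦yellow⟧ = {2, 8} ∩ {1, 2, 4, 5, 6, 7, 11} = {2}
So ⟦southern yellow teacher that 1 heard right of 2⟧ = {2}.

{2}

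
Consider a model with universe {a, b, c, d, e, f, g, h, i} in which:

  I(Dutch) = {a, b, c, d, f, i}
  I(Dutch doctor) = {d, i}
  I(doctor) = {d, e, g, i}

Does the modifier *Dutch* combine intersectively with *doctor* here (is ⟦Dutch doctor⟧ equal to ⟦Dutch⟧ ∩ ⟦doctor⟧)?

yes

⟦Dutch⟧ ∩ ⟦doctor⟧ = {a, b, c, d, f, i} ∩ {d, e, g, i} = {d, i}
Observed ⟦Dutch doctor⟧ = {d, i}.
These coincide, so the modifier is intersective here.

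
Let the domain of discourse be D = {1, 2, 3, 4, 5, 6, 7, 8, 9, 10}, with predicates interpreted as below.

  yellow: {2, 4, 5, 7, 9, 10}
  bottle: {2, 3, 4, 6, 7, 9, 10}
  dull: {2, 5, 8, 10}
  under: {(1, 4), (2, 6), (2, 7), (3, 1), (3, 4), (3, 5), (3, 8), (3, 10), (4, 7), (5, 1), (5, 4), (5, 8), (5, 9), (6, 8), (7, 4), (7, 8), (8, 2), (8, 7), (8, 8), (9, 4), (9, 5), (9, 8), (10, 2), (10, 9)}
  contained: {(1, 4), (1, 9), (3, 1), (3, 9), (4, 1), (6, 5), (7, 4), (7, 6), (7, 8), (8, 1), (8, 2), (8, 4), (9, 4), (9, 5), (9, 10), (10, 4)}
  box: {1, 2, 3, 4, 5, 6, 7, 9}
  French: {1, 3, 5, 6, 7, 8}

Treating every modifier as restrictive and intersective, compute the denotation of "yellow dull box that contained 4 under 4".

⟦that contained 4⟧ = {x : ⟨x, 4⟩ ∈ ⟦contained⟧} = {1, 7, 8, 9, 10}
⟦under 4⟧ = {x : ⟨x, 4⟩ ∈ ⟦under⟧} = {1, 3, 5, 7, 9}
⟦box⟧ = {1, 2, 3, 4, 5, 6, 7, 9}
… ∩ ⟦that contained 4⟧ = {1, 2, 3, 4, 5, 6, 7, 9} ∩ {1, 7, 8, 9, 10} = {1, 7, 9}
… ∩ ⟦under 4⟧ = {1, 7, 9} ∩ {1, 3, 5, 7, 9} = {1, 7, 9}
… ∩ ⟦yellow⟧ = {1, 7, 9} ∩ {2, 4, 5, 7, 9, 10} = {7, 9}
… ∩ ⟦dull⟧ = {7, 9} ∩ {2, 5, 8, 10} = ∅
So ⟦yellow dull box that contained 4 under 4⟧ = { }.

{ }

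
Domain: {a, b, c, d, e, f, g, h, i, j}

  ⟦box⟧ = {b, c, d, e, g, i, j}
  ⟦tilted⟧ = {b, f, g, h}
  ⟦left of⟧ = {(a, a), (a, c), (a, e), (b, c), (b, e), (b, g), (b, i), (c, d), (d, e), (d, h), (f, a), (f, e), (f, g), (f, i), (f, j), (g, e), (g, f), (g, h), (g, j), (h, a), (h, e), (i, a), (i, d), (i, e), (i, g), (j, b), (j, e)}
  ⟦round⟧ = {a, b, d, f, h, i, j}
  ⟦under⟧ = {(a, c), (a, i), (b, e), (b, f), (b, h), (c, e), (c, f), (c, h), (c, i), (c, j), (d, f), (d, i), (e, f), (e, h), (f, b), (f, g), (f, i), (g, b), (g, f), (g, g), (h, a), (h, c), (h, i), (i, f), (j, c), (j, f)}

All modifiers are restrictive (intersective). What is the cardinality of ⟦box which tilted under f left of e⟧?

2

⟦which tilted⟧ = ⟦tilted⟧ = {b, f, g, h}
⟦under f⟧ = {x : ⟨x, f⟩ ∈ ⟦under⟧} = {b, c, d, e, g, i, j}
⟦left of e⟧ = {x : ⟨x, e⟩ ∈ ⟦left of⟧} = {a, b, d, f, g, h, i, j}
⟦box⟧ = {b, c, d, e, g, i, j}
… ∩ ⟦which tilted⟧ = {b, c, d, e, g, i, j} ∩ {b, f, g, h} = {b, g}
… ∩ ⟦under f⟧ = {b, g} ∩ {b, c, d, e, g, i, j} = {b, g}
… ∩ ⟦left of e⟧ = {b, g} ∩ {a, b, d, f, g, h, i, j} = {b, g}
⟦box which tilted under f left of e⟧ = {b, g}, so the cardinality is 2.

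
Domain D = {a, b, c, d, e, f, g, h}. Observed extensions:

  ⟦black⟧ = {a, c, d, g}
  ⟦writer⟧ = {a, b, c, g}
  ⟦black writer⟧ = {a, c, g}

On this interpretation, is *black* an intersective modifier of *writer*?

⟦black⟧ ∩ ⟦writer⟧ = {a, c, d, g} ∩ {a, b, c, g} = {a, c, g}
Observed ⟦black writer⟧ = {a, c, g}.
These coincide, so the modifier is intersective here.

yes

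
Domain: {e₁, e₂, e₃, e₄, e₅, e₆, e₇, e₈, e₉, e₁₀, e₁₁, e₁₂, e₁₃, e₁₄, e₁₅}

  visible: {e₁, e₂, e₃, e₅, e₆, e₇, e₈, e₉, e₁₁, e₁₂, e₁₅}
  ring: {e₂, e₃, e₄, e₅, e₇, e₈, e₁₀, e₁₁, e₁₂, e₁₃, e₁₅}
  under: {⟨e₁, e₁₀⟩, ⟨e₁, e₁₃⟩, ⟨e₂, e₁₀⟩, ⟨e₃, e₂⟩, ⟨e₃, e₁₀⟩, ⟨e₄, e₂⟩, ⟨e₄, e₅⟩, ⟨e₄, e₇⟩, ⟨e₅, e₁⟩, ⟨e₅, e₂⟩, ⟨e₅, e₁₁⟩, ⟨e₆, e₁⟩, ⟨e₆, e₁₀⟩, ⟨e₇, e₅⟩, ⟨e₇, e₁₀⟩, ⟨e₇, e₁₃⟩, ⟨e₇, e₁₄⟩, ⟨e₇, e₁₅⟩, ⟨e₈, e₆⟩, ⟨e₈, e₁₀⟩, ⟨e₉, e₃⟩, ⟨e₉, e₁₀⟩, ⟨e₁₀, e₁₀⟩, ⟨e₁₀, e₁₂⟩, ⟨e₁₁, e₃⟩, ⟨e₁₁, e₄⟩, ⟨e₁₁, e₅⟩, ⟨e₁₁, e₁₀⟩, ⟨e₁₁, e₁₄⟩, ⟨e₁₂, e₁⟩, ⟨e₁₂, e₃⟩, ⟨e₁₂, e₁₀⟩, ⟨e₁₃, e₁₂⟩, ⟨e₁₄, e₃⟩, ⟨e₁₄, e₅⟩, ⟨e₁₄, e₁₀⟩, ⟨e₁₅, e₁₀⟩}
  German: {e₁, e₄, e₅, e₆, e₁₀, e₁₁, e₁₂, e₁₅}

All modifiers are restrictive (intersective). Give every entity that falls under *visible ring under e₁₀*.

{e₂, e₃, e₇, e₈, e₁₁, e₁₂, e₁₅}

⟦under e₁₀⟧ = {x : ⟨x, e₁₀⟩ ∈ ⟦under⟧} = {e₁, e₂, e₃, e₆, e₇, e₈, e₉, e₁₀, e₁₁, e₁₂, e₁₄, e₁₅}
⟦ring⟧ = {e₂, e₃, e₄, e₅, e₇, e₈, e₁₀, e₁₁, e₁₂, e₁₃, e₁₅}
… ∩ ⟦under e₁₀⟧ = {e₂, e₃, e₄, e₅, e₇, e₈, e₁₀, e₁₁, e₁₂, e₁₃, e₁₅} ∩ {e₁, e₂, e₃, e₆, e₇, e₈, e₉, e₁₀, e₁₁, e₁₂, e₁₄, e₁₅} = {e₂, e₃, e₇, e₈, e₁₀, e₁₁, e₁₂, e₁₅}
… ∩ ⟦visible⟧ = {e₂, e₃, e₇, e₈, e₁₀, e₁₁, e₁₂, e₁₅} ∩ {e₁, e₂, e₃, e₅, e₆, e₇, e₈, e₉, e₁₁, e₁₂, e₁₅} = {e₂, e₃, e₇, e₈, e₁₁, e₁₂, e₁₅}
So ⟦visible ring under e₁₀⟧ = {e₂, e₃, e₇, e₈, e₁₁, e₁₂, e₁₅}.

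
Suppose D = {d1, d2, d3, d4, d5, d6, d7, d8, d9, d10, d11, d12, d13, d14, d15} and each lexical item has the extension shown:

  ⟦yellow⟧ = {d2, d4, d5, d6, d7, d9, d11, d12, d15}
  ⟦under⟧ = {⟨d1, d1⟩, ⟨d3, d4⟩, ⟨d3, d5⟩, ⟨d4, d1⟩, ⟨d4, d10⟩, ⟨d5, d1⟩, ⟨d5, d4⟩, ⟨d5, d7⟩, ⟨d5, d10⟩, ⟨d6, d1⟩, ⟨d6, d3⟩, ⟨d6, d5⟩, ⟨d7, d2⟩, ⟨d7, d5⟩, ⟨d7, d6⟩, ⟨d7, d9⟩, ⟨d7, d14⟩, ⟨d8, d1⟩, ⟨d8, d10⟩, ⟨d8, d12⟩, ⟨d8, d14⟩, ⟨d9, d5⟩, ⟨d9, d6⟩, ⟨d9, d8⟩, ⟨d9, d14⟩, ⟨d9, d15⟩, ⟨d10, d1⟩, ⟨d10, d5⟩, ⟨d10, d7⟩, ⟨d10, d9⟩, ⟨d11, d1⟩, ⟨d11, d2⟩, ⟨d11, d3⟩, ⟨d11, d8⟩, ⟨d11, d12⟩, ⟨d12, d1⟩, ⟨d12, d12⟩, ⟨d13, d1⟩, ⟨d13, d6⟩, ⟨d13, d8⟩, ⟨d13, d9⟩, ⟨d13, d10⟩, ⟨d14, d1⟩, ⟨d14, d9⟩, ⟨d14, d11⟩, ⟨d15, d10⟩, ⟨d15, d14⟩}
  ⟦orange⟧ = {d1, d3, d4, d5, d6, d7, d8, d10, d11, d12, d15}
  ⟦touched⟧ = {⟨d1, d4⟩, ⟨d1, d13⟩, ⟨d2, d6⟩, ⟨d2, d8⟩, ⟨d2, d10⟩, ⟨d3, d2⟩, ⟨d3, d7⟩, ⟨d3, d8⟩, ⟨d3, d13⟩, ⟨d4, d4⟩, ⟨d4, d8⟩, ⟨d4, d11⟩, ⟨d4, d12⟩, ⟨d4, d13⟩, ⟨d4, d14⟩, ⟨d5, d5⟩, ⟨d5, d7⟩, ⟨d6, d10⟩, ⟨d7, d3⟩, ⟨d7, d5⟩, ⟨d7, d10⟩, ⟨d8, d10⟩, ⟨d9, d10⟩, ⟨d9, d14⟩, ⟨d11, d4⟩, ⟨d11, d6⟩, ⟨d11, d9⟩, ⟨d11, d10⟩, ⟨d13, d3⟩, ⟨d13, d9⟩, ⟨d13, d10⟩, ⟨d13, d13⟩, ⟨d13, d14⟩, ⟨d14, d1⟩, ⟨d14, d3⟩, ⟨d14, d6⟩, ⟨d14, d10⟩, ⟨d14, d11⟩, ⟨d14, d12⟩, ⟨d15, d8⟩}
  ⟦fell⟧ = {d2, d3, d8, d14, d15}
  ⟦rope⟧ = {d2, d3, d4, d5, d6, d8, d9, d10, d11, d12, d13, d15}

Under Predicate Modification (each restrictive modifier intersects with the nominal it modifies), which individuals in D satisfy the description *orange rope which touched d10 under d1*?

{d6, d8, d11}

⟦which touched d10⟧ = {x : ⟨x, d10⟩ ∈ ⟦touched⟧} = {d2, d6, d7, d8, d9, d11, d13, d14}
⟦under d1⟧ = {x : ⟨x, d1⟩ ∈ ⟦under⟧} = {d1, d4, d5, d6, d8, d10, d11, d12, d13, d14}
⟦rope⟧ = {d2, d3, d4, d5, d6, d8, d9, d10, d11, d12, d13, d15}
… ∩ ⟦which touched d10⟧ = {d2, d3, d4, d5, d6, d8, d9, d10, d11, d12, d13, d15} ∩ {d2, d6, d7, d8, d9, d11, d13, d14} = {d2, d6, d8, d9, d11, d13}
… ∩ ⟦under d1⟧ = {d2, d6, d8, d9, d11, d13} ∩ {d1, d4, d5, d6, d8, d10, d11, d12, d13, d14} = {d6, d8, d11, d13}
… ∩ ⟦orange⟧ = {d6, d8, d11, d13} ∩ {d1, d3, d4, d5, d6, d7, d8, d10, d11, d12, d15} = {d6, d8, d11}
So ⟦orange rope which touched d10 under d1⟧ = {d6, d8, d11}.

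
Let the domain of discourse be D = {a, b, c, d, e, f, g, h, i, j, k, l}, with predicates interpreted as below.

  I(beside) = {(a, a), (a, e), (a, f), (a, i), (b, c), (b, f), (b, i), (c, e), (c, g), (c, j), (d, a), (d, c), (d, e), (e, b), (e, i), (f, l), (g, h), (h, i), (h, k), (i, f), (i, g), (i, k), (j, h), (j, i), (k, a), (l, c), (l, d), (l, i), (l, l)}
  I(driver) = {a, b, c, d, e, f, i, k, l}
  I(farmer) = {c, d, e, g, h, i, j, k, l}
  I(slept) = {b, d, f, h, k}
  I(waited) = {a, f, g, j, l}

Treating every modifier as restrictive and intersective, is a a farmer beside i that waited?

no

⟦beside i⟧ = {x : ⟨x, i⟩ ∈ ⟦beside⟧} = {a, b, e, h, j, l}
⟦that waited⟧ = ⟦waited⟧ = {a, f, g, j, l}
⟦farmer⟧ = {c, d, e, g, h, i, j, k, l}
… ∩ ⟦beside i⟧ = {c, d, e, g, h, i, j, k, l} ∩ {a, b, e, h, j, l} = {e, h, j, l}
… ∩ ⟦that waited⟧ = {e, h, j, l} ∩ {a, f, g, j, l} = {j, l}
⟦farmer beside i that waited⟧ = {j, l}; a ∉ this set.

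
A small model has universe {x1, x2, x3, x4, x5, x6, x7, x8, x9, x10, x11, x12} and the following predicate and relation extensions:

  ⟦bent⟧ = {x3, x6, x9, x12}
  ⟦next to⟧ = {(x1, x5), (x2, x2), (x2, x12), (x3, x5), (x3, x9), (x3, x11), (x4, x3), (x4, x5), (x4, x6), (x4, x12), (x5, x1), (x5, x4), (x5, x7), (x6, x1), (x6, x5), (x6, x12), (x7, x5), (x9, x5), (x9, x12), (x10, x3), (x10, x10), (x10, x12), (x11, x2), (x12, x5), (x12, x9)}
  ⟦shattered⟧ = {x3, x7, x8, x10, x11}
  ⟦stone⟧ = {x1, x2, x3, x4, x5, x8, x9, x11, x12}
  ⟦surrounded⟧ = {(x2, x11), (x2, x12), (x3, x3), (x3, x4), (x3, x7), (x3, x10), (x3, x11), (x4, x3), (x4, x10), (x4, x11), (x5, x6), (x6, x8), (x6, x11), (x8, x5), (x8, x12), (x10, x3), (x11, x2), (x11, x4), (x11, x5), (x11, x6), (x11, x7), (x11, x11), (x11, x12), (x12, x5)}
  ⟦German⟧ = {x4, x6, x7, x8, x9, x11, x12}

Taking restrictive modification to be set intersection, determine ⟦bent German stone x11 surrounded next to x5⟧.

{x12}

⟦x11 surrounded⟧ = {x : ⟨x11, x⟩ ∈ ⟦surrounded⟧} = {x2, x4, x5, x6, x7, x11, x12}
⟦next to x5⟧ = {x : ⟨x, x5⟩ ∈ ⟦next to⟧} = {x1, x3, x4, x6, x7, x9, x12}
⟦stone⟧ = {x1, x2, x3, x4, x5, x8, x9, x11, x12}
… ∩ ⟦x11 surrounded⟧ = {x1, x2, x3, x4, x5, x8, x9, x11, x12} ∩ {x2, x4, x5, x6, x7, x11, x12} = {x2, x4, x5, x11, x12}
… ∩ ⟦next to x5⟧ = {x2, x4, x5, x11, x12} ∩ {x1, x3, x4, x6, x7, x9, x12} = {x4, x12}
… ∩ ⟦bent⟧ = {x4, x12} ∩ {x3, x6, x9, x12} = {x12}
… ∩ ⟦German⟧ = {x12} ∩ {x4, x6, x7, x8, x9, x11, x12} = {x12}
So ⟦bent German stone x11 surrounded next to x5⟧ = {x12}.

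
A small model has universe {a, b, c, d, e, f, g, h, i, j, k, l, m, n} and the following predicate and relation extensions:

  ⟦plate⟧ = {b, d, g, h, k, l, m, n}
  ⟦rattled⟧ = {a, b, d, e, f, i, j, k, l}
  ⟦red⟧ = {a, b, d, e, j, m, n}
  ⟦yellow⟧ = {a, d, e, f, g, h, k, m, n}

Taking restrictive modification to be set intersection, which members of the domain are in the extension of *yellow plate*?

{d, g, h, k, m, n}

⟦plate⟧ = {b, d, g, h, k, l, m, n}
… ∩ ⟦yellow⟧ = {b, d, g, h, k, l, m, n} ∩ {a, d, e, f, g, h, k, m, n} = {d, g, h, k, m, n}
So ⟦yellow plate⟧ = {d, g, h, k, m, n}.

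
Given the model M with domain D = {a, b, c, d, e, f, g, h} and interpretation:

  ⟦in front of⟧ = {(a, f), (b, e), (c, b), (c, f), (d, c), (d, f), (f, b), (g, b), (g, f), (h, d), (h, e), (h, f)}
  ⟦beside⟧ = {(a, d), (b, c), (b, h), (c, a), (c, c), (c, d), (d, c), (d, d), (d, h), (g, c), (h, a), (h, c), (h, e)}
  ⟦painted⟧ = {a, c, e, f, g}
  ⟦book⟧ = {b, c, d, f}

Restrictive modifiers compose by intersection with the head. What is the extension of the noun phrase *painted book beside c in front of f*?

{c}

⟦beside c⟧ = {x : ⟨x, c⟩ ∈ ⟦beside⟧} = {b, c, d, g, h}
⟦in front of f⟧ = {x : ⟨x, f⟩ ∈ ⟦in front of⟧} = {a, c, d, g, h}
⟦book⟧ = {b, c, d, f}
… ∩ ⟦beside c⟧ = {b, c, d, f} ∩ {b, c, d, g, h} = {b, c, d}
… ∩ ⟦in front of f⟧ = {b, c, d} ∩ {a, c, d, g, h} = {c, d}
… ∩ ⟦painted⟧ = {c, d} ∩ {a, c, e, f, g} = {c}
So ⟦painted book beside c in front of f⟧ = {c}.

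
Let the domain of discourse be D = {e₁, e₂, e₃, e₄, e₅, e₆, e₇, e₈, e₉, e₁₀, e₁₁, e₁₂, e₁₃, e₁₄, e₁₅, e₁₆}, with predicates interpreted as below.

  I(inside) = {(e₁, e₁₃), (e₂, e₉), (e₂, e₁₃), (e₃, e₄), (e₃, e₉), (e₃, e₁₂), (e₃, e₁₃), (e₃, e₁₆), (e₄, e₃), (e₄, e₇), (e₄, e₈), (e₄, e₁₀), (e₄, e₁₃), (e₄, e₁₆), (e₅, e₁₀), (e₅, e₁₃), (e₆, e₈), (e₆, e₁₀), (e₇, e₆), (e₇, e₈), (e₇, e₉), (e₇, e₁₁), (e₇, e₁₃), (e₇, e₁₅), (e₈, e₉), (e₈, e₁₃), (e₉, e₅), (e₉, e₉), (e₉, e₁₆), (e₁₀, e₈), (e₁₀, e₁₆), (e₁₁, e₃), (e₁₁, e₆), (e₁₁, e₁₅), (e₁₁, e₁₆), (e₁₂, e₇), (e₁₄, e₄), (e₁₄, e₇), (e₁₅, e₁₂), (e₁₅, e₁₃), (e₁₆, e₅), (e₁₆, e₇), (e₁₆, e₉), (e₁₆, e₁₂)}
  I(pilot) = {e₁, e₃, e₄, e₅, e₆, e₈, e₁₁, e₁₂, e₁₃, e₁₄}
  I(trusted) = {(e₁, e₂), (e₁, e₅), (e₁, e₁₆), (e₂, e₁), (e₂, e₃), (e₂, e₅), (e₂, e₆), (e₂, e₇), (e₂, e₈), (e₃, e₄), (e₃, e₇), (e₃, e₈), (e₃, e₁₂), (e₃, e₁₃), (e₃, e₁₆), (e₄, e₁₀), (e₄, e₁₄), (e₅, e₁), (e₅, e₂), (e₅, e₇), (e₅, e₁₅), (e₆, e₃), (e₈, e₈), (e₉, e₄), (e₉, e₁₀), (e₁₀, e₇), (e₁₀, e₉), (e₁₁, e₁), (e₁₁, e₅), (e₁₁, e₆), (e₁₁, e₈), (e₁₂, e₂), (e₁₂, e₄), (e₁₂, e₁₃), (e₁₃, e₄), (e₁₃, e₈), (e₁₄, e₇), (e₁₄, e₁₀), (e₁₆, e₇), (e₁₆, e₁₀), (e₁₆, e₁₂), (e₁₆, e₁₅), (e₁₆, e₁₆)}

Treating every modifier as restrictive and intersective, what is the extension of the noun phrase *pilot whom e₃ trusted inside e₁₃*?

⟦whom e₃ trusted⟧ = {x : ⟨e₃, x⟩ ∈ ⟦trusted⟧} = {e₄, e₇, e₈, e₁₂, e₁₃, e₁₆}
⟦inside e₁₃⟧ = {x : ⟨x, e₁₃⟩ ∈ ⟦inside⟧} = {e₁, e₂, e₃, e₄, e₅, e₇, e₈, e₁₅}
⟦pilot⟧ = {e₁, e₃, e₄, e₅, e₆, e₈, e₁₁, e₁₂, e₁₃, e₁₄}
… ∩ ⟦whom e₃ trusted⟧ = {e₁, e₃, e₄, e₅, e₆, e₈, e₁₁, e₁₂, e₁₃, e₁₄} ∩ {e₄, e₇, e₈, e₁₂, e₁₃, e₁₆} = {e₄, e₈, e₁₂, e₁₃}
… ∩ ⟦inside e₁₃⟧ = {e₄, e₈, e₁₂, e₁₃} ∩ {e₁, e₂, e₃, e₄, e₅, e₇, e₈, e₁₅} = {e₄, e₈}
So ⟦pilot whom e₃ trusted inside e₁₃⟧ = {e₄, e₈}.

{e₄, e₈}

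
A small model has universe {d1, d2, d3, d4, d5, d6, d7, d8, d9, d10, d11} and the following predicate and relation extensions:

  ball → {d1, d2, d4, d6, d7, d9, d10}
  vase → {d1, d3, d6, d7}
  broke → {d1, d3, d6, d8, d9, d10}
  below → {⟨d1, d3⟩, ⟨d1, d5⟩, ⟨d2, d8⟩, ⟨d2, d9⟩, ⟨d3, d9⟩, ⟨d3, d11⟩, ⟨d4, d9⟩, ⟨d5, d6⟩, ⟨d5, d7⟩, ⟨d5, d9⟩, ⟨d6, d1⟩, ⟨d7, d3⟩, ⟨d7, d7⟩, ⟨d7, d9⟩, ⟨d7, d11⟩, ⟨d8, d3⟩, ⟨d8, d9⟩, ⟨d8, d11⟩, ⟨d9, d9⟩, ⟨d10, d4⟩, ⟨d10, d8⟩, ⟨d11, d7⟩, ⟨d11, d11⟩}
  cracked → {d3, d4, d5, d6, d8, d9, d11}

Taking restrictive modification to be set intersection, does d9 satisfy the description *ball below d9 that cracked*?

⟦below d9⟧ = {x : ⟨x, d9⟩ ∈ ⟦below⟧} = {d2, d3, d4, d5, d7, d8, d9}
⟦that cracked⟧ = ⟦cracked⟧ = {d3, d4, d5, d6, d8, d9, d11}
⟦ball⟧ = {d1, d2, d4, d6, d7, d9, d10}
… ∩ ⟦below d9⟧ = {d1, d2, d4, d6, d7, d9, d10} ∩ {d2, d3, d4, d5, d7, d8, d9} = {d2, d4, d7, d9}
… ∩ ⟦that cracked⟧ = {d2, d4, d7, d9} ∩ {d3, d4, d5, d6, d8, d9, d11} = {d4, d9}
⟦ball below d9 that cracked⟧ = {d4, d9}; d9 ∈ this set.

yes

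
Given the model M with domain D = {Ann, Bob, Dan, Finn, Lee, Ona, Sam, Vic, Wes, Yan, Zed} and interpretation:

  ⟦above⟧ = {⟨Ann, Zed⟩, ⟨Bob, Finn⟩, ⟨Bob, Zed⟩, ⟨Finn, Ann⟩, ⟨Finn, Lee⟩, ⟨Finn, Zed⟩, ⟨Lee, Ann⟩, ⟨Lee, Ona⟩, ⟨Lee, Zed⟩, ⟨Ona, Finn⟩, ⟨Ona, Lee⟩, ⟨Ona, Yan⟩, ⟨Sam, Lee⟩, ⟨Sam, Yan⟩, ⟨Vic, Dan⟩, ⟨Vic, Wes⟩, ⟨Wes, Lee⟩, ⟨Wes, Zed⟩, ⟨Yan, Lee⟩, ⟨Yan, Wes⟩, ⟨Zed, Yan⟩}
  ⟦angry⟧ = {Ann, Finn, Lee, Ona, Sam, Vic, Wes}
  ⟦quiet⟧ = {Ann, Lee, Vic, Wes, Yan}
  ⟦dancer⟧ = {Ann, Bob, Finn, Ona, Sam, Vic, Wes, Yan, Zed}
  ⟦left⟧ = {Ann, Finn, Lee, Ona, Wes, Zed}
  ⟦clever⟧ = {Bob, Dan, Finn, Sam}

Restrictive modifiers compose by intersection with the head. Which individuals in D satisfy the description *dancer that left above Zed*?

⟦that left⟧ = ⟦left⟧ = {Ann, Finn, Lee, Ona, Wes, Zed}
⟦above Zed⟧ = {x : ⟨x, Zed⟩ ∈ ⟦above⟧} = {Ann, Bob, Finn, Lee, Wes}
⟦dancer⟧ = {Ann, Bob, Finn, Ona, Sam, Vic, Wes, Yan, Zed}
… ∩ ⟦that left⟧ = {Ann, Bob, Finn, Ona, Sam, Vic, Wes, Yan, Zed} ∩ {Ann, Finn, Lee, Ona, Wes, Zed} = {Ann, Finn, Ona, Wes, Zed}
… ∩ ⟦above Zed⟧ = {Ann, Finn, Ona, Wes, Zed} ∩ {Ann, Bob, Finn, Lee, Wes} = {Ann, Finn, Wes}
So ⟦dancer that left above Zed⟧ = {Ann, Finn, Wes}.

{Ann, Finn, Wes}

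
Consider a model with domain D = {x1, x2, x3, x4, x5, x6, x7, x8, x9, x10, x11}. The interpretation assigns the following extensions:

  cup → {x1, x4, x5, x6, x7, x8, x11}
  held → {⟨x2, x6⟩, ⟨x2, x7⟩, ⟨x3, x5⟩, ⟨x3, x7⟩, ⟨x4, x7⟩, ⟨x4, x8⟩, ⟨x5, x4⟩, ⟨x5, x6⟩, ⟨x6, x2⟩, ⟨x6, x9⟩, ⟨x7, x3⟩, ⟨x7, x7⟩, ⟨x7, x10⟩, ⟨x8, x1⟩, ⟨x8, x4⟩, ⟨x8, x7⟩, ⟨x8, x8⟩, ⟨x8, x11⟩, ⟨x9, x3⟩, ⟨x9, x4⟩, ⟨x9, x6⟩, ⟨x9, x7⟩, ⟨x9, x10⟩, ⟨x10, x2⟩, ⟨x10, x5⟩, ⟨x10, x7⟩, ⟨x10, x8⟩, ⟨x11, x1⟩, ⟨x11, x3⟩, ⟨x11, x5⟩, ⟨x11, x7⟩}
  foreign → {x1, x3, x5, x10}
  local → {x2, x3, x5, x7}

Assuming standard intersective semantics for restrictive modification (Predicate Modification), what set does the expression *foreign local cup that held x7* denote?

{}

⟦that held x7⟧ = {x : ⟨x, x7⟩ ∈ ⟦held⟧} = {x2, x3, x4, x7, x8, x9, x10, x11}
⟦cup⟧ = {x1, x4, x5, x6, x7, x8, x11}
… ∩ ⟦that held x7⟧ = {x1, x4, x5, x6, x7, x8, x11} ∩ {x2, x3, x4, x7, x8, x9, x10, x11} = {x4, x7, x8, x11}
… ∩ ⟦foreign⟧ = {x4, x7, x8, x11} ∩ {x1, x3, x5, x10} = ∅
… ∩ ⟦local⟧ = ∅ ∩ {x2, x3, x5, x7} = ∅
So ⟦foreign local cup that held x7⟧ = {}.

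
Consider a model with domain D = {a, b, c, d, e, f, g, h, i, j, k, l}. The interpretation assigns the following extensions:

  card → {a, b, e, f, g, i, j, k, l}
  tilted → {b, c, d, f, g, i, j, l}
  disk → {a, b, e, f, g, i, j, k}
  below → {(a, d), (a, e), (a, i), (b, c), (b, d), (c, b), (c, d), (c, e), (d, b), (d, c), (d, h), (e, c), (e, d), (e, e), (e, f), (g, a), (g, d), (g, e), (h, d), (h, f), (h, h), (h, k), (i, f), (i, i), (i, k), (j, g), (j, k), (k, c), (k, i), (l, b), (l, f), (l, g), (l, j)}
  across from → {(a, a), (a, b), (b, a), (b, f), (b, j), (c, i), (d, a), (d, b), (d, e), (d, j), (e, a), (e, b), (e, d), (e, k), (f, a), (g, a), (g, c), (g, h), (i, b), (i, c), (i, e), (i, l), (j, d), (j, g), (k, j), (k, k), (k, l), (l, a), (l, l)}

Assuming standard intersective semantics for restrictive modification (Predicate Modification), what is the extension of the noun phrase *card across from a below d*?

{a, b, e, g}

⟦across from a⟧ = {x : ⟨x, a⟩ ∈ ⟦across from⟧} = {a, b, d, e, f, g, l}
⟦below d⟧ = {x : ⟨x, d⟩ ∈ ⟦below⟧} = {a, b, c, e, g, h}
⟦card⟧ = {a, b, e, f, g, i, j, k, l}
… ∩ ⟦across from a⟧ = {a, b, e, f, g, i, j, k, l} ∩ {a, b, d, e, f, g, l} = {a, b, e, f, g, l}
… ∩ ⟦below d⟧ = {a, b, e, f, g, l} ∩ {a, b, c, e, g, h} = {a, b, e, g}
So ⟦card across from a below d⟧ = {a, b, e, g}.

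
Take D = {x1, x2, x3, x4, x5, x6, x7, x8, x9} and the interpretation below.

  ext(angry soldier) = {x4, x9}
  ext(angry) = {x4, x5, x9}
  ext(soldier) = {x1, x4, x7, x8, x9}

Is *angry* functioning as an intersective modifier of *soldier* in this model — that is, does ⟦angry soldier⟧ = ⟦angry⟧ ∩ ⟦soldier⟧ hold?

yes

⟦angry⟧ ∩ ⟦soldier⟧ = {x4, x5, x9} ∩ {x1, x4, x7, x8, x9} = {x4, x9}
Observed ⟦angry soldier⟧ = {x4, x9}.
These coincide, so the modifier is intersective here.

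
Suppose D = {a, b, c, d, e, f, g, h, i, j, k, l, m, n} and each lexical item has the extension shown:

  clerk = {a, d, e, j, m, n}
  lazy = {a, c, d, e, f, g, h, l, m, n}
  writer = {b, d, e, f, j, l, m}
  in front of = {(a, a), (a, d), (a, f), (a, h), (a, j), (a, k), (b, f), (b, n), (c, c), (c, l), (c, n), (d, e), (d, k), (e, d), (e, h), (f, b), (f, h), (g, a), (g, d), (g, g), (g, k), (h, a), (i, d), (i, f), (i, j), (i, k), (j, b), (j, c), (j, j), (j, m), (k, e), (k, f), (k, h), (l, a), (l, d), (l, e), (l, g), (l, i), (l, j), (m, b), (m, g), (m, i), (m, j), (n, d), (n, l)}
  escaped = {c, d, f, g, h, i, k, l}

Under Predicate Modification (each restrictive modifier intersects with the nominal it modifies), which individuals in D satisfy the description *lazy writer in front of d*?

⟦in front of d⟧ = {x : ⟨x, d⟩ ∈ ⟦in front of⟧} = {a, e, g, i, l, n}
⟦writer⟧ = {b, d, e, f, j, l, m}
… ∩ ⟦in front of d⟧ = {b, d, e, f, j, l, m} ∩ {a, e, g, i, l, n} = {e, l}
… ∩ ⟦lazy⟧ = {e, l} ∩ {a, c, d, e, f, g, h, l, m, n} = {e, l}
So ⟦lazy writer in front of d⟧ = {e, l}.

{e, l}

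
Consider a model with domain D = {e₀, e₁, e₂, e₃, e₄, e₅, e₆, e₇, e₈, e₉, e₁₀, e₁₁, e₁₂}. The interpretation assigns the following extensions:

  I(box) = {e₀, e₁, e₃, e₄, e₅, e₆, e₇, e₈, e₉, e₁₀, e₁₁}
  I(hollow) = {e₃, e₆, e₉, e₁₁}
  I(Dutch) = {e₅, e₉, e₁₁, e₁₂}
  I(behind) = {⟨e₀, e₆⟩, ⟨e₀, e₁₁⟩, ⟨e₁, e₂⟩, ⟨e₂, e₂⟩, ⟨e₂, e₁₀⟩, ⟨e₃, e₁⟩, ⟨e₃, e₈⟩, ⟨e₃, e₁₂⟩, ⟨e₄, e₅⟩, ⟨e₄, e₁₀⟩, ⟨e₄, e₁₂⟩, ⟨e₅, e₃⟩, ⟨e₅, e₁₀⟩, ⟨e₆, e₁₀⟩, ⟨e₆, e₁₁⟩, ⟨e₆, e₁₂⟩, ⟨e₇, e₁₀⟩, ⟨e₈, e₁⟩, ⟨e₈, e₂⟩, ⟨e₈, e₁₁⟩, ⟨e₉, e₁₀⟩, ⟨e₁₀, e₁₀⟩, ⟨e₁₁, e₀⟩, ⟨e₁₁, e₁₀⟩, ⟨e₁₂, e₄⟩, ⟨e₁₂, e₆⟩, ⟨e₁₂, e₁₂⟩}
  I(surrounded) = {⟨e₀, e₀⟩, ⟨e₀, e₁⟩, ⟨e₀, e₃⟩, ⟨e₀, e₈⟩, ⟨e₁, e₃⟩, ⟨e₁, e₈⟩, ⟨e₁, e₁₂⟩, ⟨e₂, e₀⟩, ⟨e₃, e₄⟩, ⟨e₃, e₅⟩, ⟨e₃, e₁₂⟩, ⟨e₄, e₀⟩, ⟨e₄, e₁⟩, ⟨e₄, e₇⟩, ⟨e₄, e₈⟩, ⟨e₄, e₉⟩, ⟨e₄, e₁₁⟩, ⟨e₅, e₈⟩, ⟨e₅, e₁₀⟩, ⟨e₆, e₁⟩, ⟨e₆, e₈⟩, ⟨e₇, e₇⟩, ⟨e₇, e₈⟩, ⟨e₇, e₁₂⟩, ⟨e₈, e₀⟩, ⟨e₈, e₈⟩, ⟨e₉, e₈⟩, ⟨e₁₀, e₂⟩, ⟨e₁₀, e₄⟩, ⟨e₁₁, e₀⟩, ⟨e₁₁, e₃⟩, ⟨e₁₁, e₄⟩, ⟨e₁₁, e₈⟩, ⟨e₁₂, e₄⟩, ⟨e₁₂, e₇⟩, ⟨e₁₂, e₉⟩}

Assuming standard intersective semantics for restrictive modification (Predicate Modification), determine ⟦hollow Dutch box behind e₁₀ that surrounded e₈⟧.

{e₉, e₁₁}

⟦behind e₁₀⟧ = {x : ⟨x, e₁₀⟩ ∈ ⟦behind⟧} = {e₂, e₄, e₅, e₆, e₇, e₉, e₁₀, e₁₁}
⟦that surrounded e₈⟧ = {x : ⟨x, e₈⟩ ∈ ⟦surrounded⟧} = {e₀, e₁, e₄, e₅, e₆, e₇, e₈, e₉, e₁₁}
⟦box⟧ = {e₀, e₁, e₃, e₄, e₅, e₆, e₇, e₈, e₉, e₁₀, e₁₁}
… ∩ ⟦behind e₁₀⟧ = {e₀, e₁, e₃, e₄, e₅, e₆, e₇, e₈, e₉, e₁₀, e₁₁} ∩ {e₂, e₄, e₅, e₆, e₇, e₉, e₁₀, e₁₁} = {e₄, e₅, e₆, e₇, e₉, e₁₀, e₁₁}
… ∩ ⟦that surrounded e₈⟧ = {e₄, e₅, e₆, e₇, e₉, e₁₀, e₁₁} ∩ {e₀, e₁, e₄, e₅, e₆, e₇, e₈, e₉, e₁₁} = {e₄, e₅, e₆, e₇, e₉, e₁₁}
… ∩ ⟦hollow⟧ = {e₄, e₅, e₆, e₇, e₉, e₁₁} ∩ {e₃, e₆, e₉, e₁₁} = {e₆, e₉, e₁₁}
… ∩ ⟦Dutch⟧ = {e₆, e₉, e₁₁} ∩ {e₅, e₉, e₁₁, e₁₂} = {e₉, e₁₁}
So ⟦hollow Dutch box behind e₁₀ that surrounded e₈⟧ = {e₉, e₁₁}.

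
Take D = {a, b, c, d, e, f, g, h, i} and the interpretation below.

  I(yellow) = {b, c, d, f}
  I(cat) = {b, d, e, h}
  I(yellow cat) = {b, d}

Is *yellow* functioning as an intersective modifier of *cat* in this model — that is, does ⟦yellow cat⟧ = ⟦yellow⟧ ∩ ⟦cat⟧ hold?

yes

⟦yellow⟧ ∩ ⟦cat⟧ = {b, c, d, f} ∩ {b, d, e, h} = {b, d}
Observed ⟦yellow cat⟧ = {b, d}.
These coincide, so the modifier is intersective here.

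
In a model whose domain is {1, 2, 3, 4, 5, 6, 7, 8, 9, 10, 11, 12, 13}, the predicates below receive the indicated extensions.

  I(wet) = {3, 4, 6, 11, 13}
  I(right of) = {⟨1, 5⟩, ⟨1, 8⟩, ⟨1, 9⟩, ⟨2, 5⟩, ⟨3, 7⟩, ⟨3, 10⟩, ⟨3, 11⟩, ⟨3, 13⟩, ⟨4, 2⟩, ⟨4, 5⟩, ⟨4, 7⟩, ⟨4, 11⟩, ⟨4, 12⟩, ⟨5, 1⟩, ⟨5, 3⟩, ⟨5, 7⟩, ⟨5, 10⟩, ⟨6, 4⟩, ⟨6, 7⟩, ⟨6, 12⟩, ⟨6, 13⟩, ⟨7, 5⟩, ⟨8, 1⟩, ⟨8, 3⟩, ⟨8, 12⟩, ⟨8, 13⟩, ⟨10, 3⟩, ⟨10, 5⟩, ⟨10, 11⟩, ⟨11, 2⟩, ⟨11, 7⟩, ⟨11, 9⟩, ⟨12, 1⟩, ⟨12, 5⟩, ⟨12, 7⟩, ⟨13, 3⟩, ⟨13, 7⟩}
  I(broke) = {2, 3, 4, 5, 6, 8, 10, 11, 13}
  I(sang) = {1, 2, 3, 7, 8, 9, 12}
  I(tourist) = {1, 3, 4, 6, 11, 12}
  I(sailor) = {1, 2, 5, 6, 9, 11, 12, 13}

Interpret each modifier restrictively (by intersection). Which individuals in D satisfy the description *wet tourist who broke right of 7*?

{3, 4, 6, 11}

⟦who broke⟧ = ⟦broke⟧ = {2, 3, 4, 5, 6, 8, 10, 11, 13}
⟦right of 7⟧ = {x : ⟨x, 7⟩ ∈ ⟦right of⟧} = {3, 4, 5, 6, 11, 12, 13}
⟦tourist⟧ = {1, 3, 4, 6, 11, 12}
… ∩ ⟦who broke⟧ = {1, 3, 4, 6, 11, 12} ∩ {2, 3, 4, 5, 6, 8, 10, 11, 13} = {3, 4, 6, 11}
… ∩ ⟦right of 7⟧ = {3, 4, 6, 11} ∩ {3, 4, 5, 6, 11, 12, 13} = {3, 4, 6, 11}
… ∩ ⟦wet⟧ = {3, 4, 6, 11} ∩ {3, 4, 6, 11, 13} = {3, 4, 6, 11}
So ⟦wet tourist who broke right of 7⟧ = {3, 4, 6, 11}.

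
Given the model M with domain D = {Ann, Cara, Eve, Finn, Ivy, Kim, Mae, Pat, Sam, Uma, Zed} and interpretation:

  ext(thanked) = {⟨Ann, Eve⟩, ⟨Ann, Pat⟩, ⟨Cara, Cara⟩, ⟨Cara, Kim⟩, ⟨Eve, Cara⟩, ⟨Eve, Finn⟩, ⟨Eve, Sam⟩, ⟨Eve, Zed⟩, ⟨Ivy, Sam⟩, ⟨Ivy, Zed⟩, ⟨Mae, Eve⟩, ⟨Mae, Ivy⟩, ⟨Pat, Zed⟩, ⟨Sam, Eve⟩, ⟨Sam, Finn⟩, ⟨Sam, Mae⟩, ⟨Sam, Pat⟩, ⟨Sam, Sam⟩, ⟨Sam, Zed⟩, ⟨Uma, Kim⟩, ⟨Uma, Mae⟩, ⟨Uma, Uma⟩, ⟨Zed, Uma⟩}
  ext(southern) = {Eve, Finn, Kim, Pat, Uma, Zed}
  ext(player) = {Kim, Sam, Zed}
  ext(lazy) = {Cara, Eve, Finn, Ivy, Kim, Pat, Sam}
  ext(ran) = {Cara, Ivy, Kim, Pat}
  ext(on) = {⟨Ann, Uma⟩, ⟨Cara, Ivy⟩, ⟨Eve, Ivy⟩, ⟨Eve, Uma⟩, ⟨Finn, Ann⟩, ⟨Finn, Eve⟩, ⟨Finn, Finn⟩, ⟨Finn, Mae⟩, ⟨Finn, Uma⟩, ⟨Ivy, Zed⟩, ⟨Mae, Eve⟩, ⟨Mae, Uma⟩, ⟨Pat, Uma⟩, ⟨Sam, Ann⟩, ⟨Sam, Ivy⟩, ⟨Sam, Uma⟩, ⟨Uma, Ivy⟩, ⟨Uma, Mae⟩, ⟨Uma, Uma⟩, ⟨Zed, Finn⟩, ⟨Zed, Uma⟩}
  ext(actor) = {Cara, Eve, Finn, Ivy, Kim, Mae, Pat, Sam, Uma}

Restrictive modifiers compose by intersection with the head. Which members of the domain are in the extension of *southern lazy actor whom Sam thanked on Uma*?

⟦whom Sam thanked⟧ = {x : ⟨Sam, x⟩ ∈ ⟦thanked⟧} = {Eve, Finn, Mae, Pat, Sam, Zed}
⟦on Uma⟧ = {x : ⟨x, Uma⟩ ∈ ⟦on⟧} = {Ann, Eve, Finn, Mae, Pat, Sam, Uma, Zed}
⟦actor⟧ = {Cara, Eve, Finn, Ivy, Kim, Mae, Pat, Sam, Uma}
… ∩ ⟦whom Sam thanked⟧ = {Cara, Eve, Finn, Ivy, Kim, Mae, Pat, Sam, Uma} ∩ {Eve, Finn, Mae, Pat, Sam, Zed} = {Eve, Finn, Mae, Pat, Sam}
… ∩ ⟦on Uma⟧ = {Eve, Finn, Mae, Pat, Sam} ∩ {Ann, Eve, Finn, Mae, Pat, Sam, Uma, Zed} = {Eve, Finn, Mae, Pat, Sam}
… ∩ ⟦southern⟧ = {Eve, Finn, Mae, Pat, Sam} ∩ {Eve, Finn, Kim, Pat, Uma, Zed} = {Eve, Finn, Pat}
… ∩ ⟦lazy⟧ = {Eve, Finn, Pat} ∩ {Cara, Eve, Finn, Ivy, Kim, Pat, Sam} = {Eve, Finn, Pat}
So ⟦southern lazy actor whom Sam thanked on Uma⟧ = {Eve, Finn, Pat}.

{Eve, Finn, Pat}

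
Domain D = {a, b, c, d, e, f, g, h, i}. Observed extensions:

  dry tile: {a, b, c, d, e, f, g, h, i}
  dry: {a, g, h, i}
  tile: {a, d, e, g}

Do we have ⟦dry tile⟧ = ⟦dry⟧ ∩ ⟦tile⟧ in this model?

⟦dry⟧ ∩ ⟦tile⟧ = {a, g, h, i} ∩ {a, d, e, g} = {a, g}
Observed ⟦dry tile⟧ = {a, b, c, d, e, f, g, h, i}.
These differ, so the modifier is not intersective in this model.

no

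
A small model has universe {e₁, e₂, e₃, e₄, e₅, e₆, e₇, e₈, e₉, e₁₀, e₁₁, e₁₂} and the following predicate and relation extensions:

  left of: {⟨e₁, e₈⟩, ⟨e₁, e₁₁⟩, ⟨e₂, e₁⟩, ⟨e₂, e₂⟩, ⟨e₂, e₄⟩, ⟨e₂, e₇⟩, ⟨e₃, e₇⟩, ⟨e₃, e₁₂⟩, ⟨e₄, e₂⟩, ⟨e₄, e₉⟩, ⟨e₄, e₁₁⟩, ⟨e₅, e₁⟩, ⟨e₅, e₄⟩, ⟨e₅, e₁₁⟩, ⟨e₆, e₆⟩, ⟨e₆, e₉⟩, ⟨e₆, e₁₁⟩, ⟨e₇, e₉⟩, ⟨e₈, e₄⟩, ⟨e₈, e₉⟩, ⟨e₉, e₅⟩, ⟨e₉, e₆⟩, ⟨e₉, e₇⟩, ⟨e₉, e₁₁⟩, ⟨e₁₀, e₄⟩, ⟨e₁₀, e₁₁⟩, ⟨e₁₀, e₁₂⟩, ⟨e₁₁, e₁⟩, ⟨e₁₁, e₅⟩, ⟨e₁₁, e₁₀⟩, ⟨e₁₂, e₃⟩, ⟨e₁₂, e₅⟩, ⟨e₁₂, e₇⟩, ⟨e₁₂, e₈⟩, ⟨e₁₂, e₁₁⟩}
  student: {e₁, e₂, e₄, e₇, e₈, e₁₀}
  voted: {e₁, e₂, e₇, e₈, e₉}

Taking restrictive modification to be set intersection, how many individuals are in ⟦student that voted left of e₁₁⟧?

⟦that voted⟧ = ⟦voted⟧ = {e₁, e₂, e₇, e₈, e₉}
⟦left of e₁₁⟧ = {x : ⟨x, e₁₁⟩ ∈ ⟦left of⟧} = {e₁, e₄, e₅, e₆, e₉, e₁₀, e₁₂}
⟦student⟧ = {e₁, e₂, e₄, e₇, e₈, e₁₀}
… ∩ ⟦that voted⟧ = {e₁, e₂, e₄, e₇, e₈, e₁₀} ∩ {e₁, e₂, e₇, e₈, e₉} = {e₁, e₂, e₇, e₈}
… ∩ ⟦left of e₁₁⟧ = {e₁, e₂, e₇, e₈} ∩ {e₁, e₄, e₅, e₆, e₉, e₁₀, e₁₂} = {e₁}
⟦student that voted left of e₁₁⟧ = {e₁}, so the cardinality is 1.

1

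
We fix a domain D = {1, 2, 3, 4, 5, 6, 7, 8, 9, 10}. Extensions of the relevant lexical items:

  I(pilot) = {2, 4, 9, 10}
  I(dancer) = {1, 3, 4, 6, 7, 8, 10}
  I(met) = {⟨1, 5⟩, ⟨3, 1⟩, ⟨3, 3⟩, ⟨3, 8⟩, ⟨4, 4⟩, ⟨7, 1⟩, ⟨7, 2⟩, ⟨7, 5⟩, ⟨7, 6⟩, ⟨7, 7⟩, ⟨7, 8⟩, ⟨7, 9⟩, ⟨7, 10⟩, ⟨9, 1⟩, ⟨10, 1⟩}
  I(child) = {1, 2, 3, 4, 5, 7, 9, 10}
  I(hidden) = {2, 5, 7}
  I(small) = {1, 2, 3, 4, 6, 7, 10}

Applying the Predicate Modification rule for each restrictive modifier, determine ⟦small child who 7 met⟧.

⟦who 7 met⟧ = {x : ⟨7, x⟩ ∈ ⟦met⟧} = {1, 2, 5, 6, 7, 8, 9, 10}
⟦child⟧ = {1, 2, 3, 4, 5, 7, 9, 10}
… ∩ ⟦who 7 met⟧ = {1, 2, 3, 4, 5, 7, 9, 10} ∩ {1, 2, 5, 6, 7, 8, 9, 10} = {1, 2, 5, 7, 9, 10}
… ∩ ⟦small⟧ = {1, 2, 5, 7, 9, 10} ∩ {1, 2, 3, 4, 6, 7, 10} = {1, 2, 7, 10}
So ⟦small child who 7 met⟧ = {1, 2, 7, 10}.

{1, 2, 7, 10}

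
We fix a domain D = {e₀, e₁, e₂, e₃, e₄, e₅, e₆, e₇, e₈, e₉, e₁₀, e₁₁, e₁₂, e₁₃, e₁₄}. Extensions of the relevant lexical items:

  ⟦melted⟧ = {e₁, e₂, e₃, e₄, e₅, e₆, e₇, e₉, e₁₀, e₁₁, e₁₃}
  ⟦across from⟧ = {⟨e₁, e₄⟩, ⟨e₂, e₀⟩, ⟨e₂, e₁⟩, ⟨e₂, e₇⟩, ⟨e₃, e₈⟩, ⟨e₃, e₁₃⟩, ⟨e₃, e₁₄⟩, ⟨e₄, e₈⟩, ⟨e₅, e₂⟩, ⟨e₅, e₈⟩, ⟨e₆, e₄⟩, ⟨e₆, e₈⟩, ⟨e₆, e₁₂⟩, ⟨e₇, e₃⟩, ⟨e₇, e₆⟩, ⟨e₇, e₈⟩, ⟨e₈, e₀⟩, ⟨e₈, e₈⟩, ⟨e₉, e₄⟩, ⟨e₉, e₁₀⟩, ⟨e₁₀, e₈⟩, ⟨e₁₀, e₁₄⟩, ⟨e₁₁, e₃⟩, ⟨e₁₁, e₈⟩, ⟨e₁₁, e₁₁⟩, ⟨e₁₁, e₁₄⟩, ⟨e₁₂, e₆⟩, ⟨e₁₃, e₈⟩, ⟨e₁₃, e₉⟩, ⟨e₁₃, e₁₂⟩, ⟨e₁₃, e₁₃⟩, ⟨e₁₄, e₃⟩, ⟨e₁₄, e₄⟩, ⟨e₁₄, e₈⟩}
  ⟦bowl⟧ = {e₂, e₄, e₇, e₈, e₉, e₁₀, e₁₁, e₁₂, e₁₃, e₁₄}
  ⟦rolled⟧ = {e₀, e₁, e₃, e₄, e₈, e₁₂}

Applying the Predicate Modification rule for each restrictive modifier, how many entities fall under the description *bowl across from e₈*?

⟦across from e₈⟧ = {x : ⟨x, e₈⟩ ∈ ⟦across from⟧} = {e₃, e₄, e₅, e₆, e₇, e₈, e₁₀, e₁₁, e₁₃, e₁₄}
⟦bowl⟧ = {e₂, e₄, e₇, e₈, e₉, e₁₀, e₁₁, e₁₂, e₁₃, e₁₄}
… ∩ ⟦across from e₈⟧ = {e₂, e₄, e₇, e₈, e₉, e₁₀, e₁₁, e₁₂, e₁₃, e₁₄} ∩ {e₃, e₄, e₅, e₆, e₇, e₈, e₁₀, e₁₁, e₁₃, e₁₄} = {e₄, e₇, e₈, e₁₀, e₁₁, e₁₃, e₁₄}
⟦bowl across from e₈⟧ = {e₄, e₇, e₈, e₁₀, e₁₁, e₁₃, e₁₄}, so the cardinality is 7.

7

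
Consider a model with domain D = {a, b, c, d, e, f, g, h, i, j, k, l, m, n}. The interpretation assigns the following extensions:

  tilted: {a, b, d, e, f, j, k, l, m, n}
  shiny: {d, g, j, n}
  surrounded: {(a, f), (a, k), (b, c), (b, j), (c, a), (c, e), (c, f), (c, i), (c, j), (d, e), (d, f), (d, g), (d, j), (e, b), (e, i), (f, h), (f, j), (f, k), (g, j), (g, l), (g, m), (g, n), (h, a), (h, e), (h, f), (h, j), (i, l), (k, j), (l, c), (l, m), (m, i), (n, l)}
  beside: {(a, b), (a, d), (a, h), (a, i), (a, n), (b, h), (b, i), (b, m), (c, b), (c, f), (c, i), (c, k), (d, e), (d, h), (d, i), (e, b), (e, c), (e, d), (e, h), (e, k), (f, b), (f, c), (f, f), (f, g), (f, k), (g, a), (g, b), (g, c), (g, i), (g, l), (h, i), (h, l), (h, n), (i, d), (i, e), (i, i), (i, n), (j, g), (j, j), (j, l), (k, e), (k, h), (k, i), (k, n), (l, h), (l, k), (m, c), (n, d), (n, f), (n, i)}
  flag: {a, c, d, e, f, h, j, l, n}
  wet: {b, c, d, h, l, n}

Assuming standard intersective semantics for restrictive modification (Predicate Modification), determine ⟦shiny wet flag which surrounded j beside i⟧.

{d}

⟦which surrounded j⟧ = {x : ⟨x, j⟩ ∈ ⟦surrounded⟧} = {b, c, d, f, g, h, k}
⟦beside i⟧ = {x : ⟨x, i⟩ ∈ ⟦beside⟧} = {a, b, c, d, g, h, i, k, n}
⟦flag⟧ = {a, c, d, e, f, h, j, l, n}
… ∩ ⟦which surrounded j⟧ = {a, c, d, e, f, h, j, l, n} ∩ {b, c, d, f, g, h, k} = {c, d, f, h}
… ∩ ⟦beside i⟧ = {c, d, f, h} ∩ {a, b, c, d, g, h, i, k, n} = {c, d, h}
… ∩ ⟦shiny⟧ = {c, d, h} ∩ {d, g, j, n} = {d}
… ∩ ⟦wet⟧ = {d} ∩ {b, c, d, h, l, n} = {d}
So ⟦shiny wet flag which surrounded j beside i⟧ = {d}.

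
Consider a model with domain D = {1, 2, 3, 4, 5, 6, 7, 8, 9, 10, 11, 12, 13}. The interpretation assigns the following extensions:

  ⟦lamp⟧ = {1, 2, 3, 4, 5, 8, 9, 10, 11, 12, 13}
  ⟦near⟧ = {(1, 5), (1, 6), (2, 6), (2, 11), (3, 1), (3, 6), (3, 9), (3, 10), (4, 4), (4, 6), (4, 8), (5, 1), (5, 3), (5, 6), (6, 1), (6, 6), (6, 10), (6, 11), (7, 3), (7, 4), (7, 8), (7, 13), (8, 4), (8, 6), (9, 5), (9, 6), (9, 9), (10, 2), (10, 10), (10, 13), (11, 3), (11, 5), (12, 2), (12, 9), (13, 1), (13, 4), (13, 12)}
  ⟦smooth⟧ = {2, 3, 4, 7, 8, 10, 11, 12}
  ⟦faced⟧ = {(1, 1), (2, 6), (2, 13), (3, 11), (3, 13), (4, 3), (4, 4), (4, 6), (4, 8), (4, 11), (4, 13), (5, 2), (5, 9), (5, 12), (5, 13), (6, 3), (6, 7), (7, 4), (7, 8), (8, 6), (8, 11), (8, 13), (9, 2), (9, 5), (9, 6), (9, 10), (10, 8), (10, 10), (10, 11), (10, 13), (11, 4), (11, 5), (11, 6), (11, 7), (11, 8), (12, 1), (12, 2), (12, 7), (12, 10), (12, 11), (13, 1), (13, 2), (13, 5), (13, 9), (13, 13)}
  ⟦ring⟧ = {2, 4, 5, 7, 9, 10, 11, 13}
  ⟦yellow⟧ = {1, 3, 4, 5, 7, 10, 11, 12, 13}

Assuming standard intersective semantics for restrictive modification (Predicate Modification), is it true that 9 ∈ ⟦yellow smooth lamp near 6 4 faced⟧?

no

⟦near 6⟧ = {x : ⟨x, 6⟩ ∈ ⟦near⟧} = {1, 2, 3, 4, 5, 6, 8, 9}
⟦4 faced⟧ = {x : ⟨4, x⟩ ∈ ⟦faced⟧} = {3, 4, 6, 8, 11, 13}
⟦lamp⟧ = {1, 2, 3, 4, 5, 8, 9, 10, 11, 12, 13}
… ∩ ⟦near 6⟧ = {1, 2, 3, 4, 5, 8, 9, 10, 11, 12, 13} ∩ {1, 2, 3, 4, 5, 6, 8, 9} = {1, 2, 3, 4, 5, 8, 9}
… ∩ ⟦4 faced⟧ = {1, 2, 3, 4, 5, 8, 9} ∩ {3, 4, 6, 8, 11, 13} = {3, 4, 8}
… ∩ ⟦yellow⟧ = {3, 4, 8} ∩ {1, 3, 4, 5, 7, 10, 11, 12, 13} = {3, 4}
… ∩ ⟦smooth⟧ = {3, 4} ∩ {2, 3, 4, 7, 8, 10, 11, 12} = {3, 4}
⟦yellow smooth lamp near 6 4 faced⟧ = {3, 4}; 9 ∉ this set.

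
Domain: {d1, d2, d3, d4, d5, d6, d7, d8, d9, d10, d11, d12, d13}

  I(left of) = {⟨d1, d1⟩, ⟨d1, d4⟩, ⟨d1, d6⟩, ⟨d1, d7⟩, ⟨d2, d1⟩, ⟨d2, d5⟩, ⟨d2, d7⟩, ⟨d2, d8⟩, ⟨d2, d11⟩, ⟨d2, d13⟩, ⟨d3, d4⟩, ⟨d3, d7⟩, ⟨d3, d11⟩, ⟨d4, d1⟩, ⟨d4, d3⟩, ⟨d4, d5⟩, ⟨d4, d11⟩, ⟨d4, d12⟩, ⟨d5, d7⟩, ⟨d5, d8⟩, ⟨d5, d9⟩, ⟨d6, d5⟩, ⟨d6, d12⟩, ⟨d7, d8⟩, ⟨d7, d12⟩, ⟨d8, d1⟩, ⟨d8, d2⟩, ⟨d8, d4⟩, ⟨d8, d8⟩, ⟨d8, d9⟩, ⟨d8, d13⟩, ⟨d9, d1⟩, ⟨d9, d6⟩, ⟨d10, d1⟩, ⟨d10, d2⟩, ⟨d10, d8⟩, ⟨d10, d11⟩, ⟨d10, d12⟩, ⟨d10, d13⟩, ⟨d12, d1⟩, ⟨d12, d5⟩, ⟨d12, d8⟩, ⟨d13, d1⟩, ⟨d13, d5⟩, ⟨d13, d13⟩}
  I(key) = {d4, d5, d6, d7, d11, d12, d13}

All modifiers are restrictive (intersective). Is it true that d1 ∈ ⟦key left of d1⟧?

no

⟦left of d1⟧ = {x : ⟨x, d1⟩ ∈ ⟦left of⟧} = {d1, d2, d4, d8, d9, d10, d12, d13}
⟦key⟧ = {d4, d5, d6, d7, d11, d12, d13}
… ∩ ⟦left of d1⟧ = {d4, d5, d6, d7, d11, d12, d13} ∩ {d1, d2, d4, d8, d9, d10, d12, d13} = {d4, d12, d13}
⟦key left of d1⟧ = {d4, d12, d13}; d1 ∉ this set.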